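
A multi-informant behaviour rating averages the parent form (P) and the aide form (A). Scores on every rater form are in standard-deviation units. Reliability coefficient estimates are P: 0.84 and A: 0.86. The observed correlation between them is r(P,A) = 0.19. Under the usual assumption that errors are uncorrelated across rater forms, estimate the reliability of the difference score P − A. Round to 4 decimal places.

0.8148

Var(P−A) = 1 + 1 − 2·0.19 = 2 − 0.38 = 1.62.
With uncorrelated errors the cross-covariances are all true-score covariance, so they carry over unchanged; only the diagonal terms shrink to ρᵢσᵢ².
True-score variance = [0.84 + 0.86] − 0.38 = 1.7 − 0.38 = 1.32.
Reliability = 1.32 / 1.62 = 0.8148.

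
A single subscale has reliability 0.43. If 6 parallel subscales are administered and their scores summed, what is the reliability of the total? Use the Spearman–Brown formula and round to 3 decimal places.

ρ_k = kρ / (1 + (k−1)ρ) = 6·0.43 / (1 + 5·0.43) = 2.580 / 3.150 = 0.819.

0.819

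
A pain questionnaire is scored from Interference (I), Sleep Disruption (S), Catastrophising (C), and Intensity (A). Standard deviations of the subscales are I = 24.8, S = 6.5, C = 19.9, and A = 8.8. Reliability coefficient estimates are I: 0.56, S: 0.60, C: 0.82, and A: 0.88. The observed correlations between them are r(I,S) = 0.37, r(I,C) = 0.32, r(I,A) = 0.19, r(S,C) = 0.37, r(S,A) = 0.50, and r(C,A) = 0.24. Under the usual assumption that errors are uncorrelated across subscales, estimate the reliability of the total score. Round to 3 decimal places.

Var(I+S+C+A) = 24.8² + 6.5² + 19.9² + 8.8² + 2·[24.8·6.5·0.37 + 24.8·19.9·0.32 + 24.8·8.8·0.19 + 6.5·19.9·0.37 + 6.5·8.8·0.50 + 19.9·8.8·0.24] = 1130.74 + 755.049 = 1885.79.
With uncorrelated errors the cross-covariances are all true-score covariance, so they carry over unchanged; only the diagonal terms shrink to ρᵢσᵢ².
True-score variance = [24.8²·0.56 + 6.5²·0.60 + 19.9²·0.82 + 8.8²·0.88] + 755.049 = 762.648 + 755.049 = 1517.7.
Reliability = 1517.7 / 1885.79 = 0.805.

0.805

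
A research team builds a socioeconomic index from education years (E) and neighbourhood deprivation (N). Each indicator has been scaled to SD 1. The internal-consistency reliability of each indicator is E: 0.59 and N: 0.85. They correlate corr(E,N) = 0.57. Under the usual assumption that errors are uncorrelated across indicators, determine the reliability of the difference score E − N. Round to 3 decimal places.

0.349

Var(E−N) = 1 + 1 − 2·0.57 = 2 − 1.14 = 0.86.
With uncorrelated errors the cross-covariances are all true-score covariance, so they carry over unchanged; only the diagonal terms shrink to ρᵢσᵢ².
True-score variance = [0.59 + 0.85] − 1.14 = 1.44 − 1.14 = 0.3.
Reliability = 0.3 / 0.86 = 0.349.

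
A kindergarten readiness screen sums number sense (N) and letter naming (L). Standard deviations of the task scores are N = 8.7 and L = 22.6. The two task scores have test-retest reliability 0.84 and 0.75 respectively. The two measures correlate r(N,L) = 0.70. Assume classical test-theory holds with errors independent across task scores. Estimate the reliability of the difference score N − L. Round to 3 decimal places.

Var(N−L) = 8.7² + 22.6² − 2·8.7·22.6·0.70 = 586.45 − 275.268 = 311.182.
Because errors are independent across components, Cov(Tᵢ,Tⱼ) = Cov(Xᵢ,Xⱼ); the off-diagonal part of the true-score variance is the same as above.
True-score variance = [8.7²·0.84 + 22.6²·0.75] − 275.268 = 446.65 − 275.268 = 171.382.
Reliability = 171.382 / 311.182 = 0.551.

0.551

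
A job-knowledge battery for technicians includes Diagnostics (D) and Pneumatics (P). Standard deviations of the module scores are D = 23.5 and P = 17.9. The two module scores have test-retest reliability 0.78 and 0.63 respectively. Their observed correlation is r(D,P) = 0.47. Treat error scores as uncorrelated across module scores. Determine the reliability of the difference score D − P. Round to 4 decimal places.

0.4970

Var(D−P) = 23.5² + 17.9² − 2·23.5·17.9·0.47 = 872.66 − 395.411 = 477.249.
Because errors are independent across components, Cov(Tᵢ,Tⱼ) = Cov(Xᵢ,Xⱼ); the off-diagonal part of the true-score variance is the same as above.
True-score variance = [23.5²·0.78 + 17.9²·0.63] − 395.411 = 632.613 − 395.411 = 237.202.
Reliability = 237.202 / 477.249 = 0.4970.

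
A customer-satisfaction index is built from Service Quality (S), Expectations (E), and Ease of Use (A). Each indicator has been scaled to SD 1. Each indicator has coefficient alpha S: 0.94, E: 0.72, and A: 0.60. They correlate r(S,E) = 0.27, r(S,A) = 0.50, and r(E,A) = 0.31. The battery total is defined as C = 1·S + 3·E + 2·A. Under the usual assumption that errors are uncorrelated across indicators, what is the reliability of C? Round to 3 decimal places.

0.804

Var(C) = 1 + 3² + 2² + 2·[3·0.27 + 2·0.50 + 6·0.31] = 14 + 7.34 = 21.34.
With uncorrelated errors the cross-covariances are all true-score covariance, so they carry over unchanged; only the diagonal terms shrink to ρᵢσᵢ².
True-score variance = [0.94 + 3²·0.72 + 2²·0.60] + 7.34 = 9.82 + 7.34 = 17.16.
Reliability = 17.16 / 21.34 = 0.804.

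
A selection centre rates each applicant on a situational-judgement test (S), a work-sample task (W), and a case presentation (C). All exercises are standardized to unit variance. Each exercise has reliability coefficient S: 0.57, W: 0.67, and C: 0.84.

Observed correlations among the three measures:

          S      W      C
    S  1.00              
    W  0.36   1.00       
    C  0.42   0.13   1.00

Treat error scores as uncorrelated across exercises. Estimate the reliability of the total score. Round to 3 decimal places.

Var(S+W+C) = 3 + 2·[0.36 + 0.42 + 0.13] = 3 + 1.82 = 4.82.
Because errors are independent across components, Cov(Tᵢ,Tⱼ) = Cov(Xᵢ,Xⱼ); the off-diagonal part of the true-score variance is the same as above.
True-score variance = [0.57 + 0.67 + 0.84] + 1.82 = 2.08 + 1.82 = 3.9.
Reliability = 3.9 / 4.82 = 0.809.

0.809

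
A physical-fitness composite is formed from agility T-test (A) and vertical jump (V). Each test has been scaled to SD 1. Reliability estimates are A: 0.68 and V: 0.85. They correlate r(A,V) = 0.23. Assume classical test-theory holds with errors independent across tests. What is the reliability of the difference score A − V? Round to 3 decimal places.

Var(A−V) = 1 + 1 − 2·0.23 = 2 − 0.46 = 1.54.
Under uncorrelated errors the observed covariances equal the true-score covariances, so only the own-variance terms attenuate.
True-score variance = [0.68 + 0.85] − 0.46 = 1.53 − 0.46 = 1.07.
Reliability = 1.07 / 1.54 = 0.695.

0.695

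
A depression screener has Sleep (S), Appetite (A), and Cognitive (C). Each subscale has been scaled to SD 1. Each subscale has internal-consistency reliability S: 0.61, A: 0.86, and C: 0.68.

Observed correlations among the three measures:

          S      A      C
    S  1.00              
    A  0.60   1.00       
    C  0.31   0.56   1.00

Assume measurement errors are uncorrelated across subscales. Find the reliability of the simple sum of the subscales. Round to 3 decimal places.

Var(S+A+C) = 3 + 2·[0.60 + 0.31 + 0.56] = 3 + 2.94 = 5.94.
Because errors are independent across components, Cov(Tᵢ,Tⱼ) = Cov(Xᵢ,Xⱼ); the off-diagonal part of the true-score variance is the same as above.
True-score variance = [0.61 + 0.86 + 0.68] + 2.94 = 2.15 + 2.94 = 5.09.
Reliability = 5.09 / 5.94 = 0.857.

0.857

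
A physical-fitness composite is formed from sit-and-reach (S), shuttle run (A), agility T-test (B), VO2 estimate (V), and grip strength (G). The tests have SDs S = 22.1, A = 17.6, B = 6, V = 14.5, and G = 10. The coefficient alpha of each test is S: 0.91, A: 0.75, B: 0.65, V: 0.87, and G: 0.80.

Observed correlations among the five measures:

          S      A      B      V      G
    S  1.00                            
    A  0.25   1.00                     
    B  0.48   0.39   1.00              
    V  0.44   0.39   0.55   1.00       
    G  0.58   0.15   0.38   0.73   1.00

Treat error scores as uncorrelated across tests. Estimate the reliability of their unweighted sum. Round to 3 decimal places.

0.933

Var(S+A+B+V+G) = 22.1² + 17.6² + 6² + 14.5² + 10² + 2·[22.1·17.6·0.25 + 22.1·6·0.48 + 22.1·14.5·0.44 + 22.1·10·0.58 + 17.6·6·0.39 + 17.6·14.5·0.39 + 17.6·10·0.15 + 6·14.5·0.55 + 6·10·0.38 + 14.5·10·0.73] = 1144.42 + 1547.36 = 2691.78.
Under uncorrelated errors the observed covariances equal the true-score covariances, so only the own-variance terms attenuate.
True-score variance = [22.1²·0.91 + 17.6²·0.75 + 6²·0.65 + 14.5²·0.87 + 10²·0.80] + 1547.36 = 963.091 + 1547.36 = 2510.45.
Reliability = 2510.45 / 2691.78 = 0.933.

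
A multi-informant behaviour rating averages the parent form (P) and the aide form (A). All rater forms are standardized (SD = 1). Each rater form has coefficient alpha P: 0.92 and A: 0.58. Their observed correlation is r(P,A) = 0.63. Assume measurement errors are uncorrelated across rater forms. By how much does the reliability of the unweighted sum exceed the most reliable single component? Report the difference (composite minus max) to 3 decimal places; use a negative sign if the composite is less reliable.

-0.073

Var(sum) = 2 + 1.26 = 3.26; true-score variance = 1.5 + 1.26 = 2.76; composite reliability = 0.8466.
Max component reliability = 0.9200.
Difference = 0.8466 − 0.9200 = -0.073.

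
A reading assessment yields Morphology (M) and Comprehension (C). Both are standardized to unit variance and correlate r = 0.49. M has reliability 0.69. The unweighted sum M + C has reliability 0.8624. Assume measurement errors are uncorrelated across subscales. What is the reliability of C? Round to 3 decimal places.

0.900

Var(M+C) = 2 + 2·0.49 = 2.980.
True-score variance = ρ_M + ρ_C + 2·0.49, so 0.8624 = (0.69 + ρ_C + 0.98) / 2.980.
ρ_C = 0.8624·2.980 − 0.69 − 0.98 = 0.900.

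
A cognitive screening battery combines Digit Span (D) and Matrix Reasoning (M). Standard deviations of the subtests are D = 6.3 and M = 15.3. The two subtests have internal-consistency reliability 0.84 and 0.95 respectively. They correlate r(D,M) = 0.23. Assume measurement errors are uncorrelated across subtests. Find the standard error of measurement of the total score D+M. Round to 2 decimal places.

Var(total) = 273.78 + 44.3394 = 318.119.
True-score variance = 255.725 + 44.3394 = 300.065, so reliability = 0.9432.
Error variance = 318.119 − 300.065 = 18.0549; SEM = √18.0549 = 4.25.

4.25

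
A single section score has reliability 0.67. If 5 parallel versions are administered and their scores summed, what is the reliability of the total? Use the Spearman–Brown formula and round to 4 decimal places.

0.9103

ρ_k = kρ / (1 + (k−1)ρ) = 5·0.67 / (1 + 4·0.67) = 3.350 / 3.680 = 0.9103.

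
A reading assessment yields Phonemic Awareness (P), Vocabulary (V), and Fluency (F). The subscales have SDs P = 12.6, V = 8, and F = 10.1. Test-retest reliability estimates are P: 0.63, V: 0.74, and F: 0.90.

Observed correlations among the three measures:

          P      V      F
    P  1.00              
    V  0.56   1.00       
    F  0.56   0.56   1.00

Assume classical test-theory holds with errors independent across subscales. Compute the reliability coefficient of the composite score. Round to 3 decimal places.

0.872

Var(P+V+F) = 12.6² + 8² + 10.1² + 2·[12.6·8·0.56 + 12.6·10.1·0.56 + 8·10.1·0.56] = 324.77 + 345.923 = 670.693.
Under uncorrelated errors the observed covariances equal the true-score covariances, so only the own-variance terms attenuate.
True-score variance = [12.6²·0.63 + 8²·0.74 + 10.1²·0.90] + 345.923 = 239.188 + 345.923 = 585.111.
Reliability = 585.111 / 670.693 = 0.872.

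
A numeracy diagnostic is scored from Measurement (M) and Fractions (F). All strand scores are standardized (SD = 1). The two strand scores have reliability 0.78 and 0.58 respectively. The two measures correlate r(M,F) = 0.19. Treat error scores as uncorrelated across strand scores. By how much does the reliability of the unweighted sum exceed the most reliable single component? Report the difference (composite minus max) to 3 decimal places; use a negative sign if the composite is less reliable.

-0.049

Var(sum) = 2 + 0.38 = 2.38; true-score variance = 1.36 + 0.38 = 1.74; composite reliability = 0.7311.
Max component reliability = 0.7800.
Difference = 0.7311 − 0.7800 = -0.049.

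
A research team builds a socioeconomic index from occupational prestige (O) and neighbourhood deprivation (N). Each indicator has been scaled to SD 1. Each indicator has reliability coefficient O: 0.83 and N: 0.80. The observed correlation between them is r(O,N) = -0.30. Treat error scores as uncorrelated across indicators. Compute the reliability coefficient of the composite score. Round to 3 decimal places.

0.736

Var(O+N) = 2 + 2·[(-0.30)] = 2 − 0.6 = 1.4.
With uncorrelated errors the cross-covariances are all true-score covariance, so they carry over unchanged; only the diagonal terms shrink to ρᵢσᵢ².
True-score variance = [0.83 + 0.80] − 0.6 = 1.63 − 0.6 = 1.03.
Reliability = 1.03 / 1.4 = 0.736.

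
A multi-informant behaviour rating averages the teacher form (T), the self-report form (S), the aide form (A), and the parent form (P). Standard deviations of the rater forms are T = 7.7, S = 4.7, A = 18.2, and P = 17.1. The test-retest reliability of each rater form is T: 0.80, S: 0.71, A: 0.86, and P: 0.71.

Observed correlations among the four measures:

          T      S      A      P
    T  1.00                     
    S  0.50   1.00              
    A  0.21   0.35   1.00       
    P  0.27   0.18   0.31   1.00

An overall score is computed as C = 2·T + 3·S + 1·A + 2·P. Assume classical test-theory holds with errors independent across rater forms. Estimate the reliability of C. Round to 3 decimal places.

0.851

Var(C) = 2²·7.7² + 3²·4.7² + 18.2² + 2²·17.1² + 2·[6·7.7·4.7·0.50 + 2·7.7·18.2·0.21 + 4·7.7·17.1·0.27 + 3·4.7·18.2·0.35 + 6·4.7·17.1·0.18 + 2·18.2·17.1·0.31] = 1936.85 + 1358.41 = 3295.26.
Under uncorrelated errors the observed covariances equal the true-score covariances, so only the own-variance terms attenuate.
True-score variance = [2²·7.7²·0.80 + 3²·4.7²·0.71 + 18.2²·0.86 + 2²·17.1²·0.71] + 1358.41 = 1446.19 + 1358.41 = 2804.6.
Reliability = 2804.6 / 3295.26 = 0.851.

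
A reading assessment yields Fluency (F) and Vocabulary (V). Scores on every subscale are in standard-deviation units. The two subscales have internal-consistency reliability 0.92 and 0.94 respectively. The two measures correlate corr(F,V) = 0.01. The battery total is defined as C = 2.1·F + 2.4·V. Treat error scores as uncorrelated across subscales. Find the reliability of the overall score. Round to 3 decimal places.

0.932

Var(C) = 2.1² + 2.4² + 2·[5.04·0.01] = 10.17 + 0.1008 = 10.2708.
Because errors are independent across components, Cov(Tᵢ,Tⱼ) = Cov(Xᵢ,Xⱼ); the off-diagonal part of the true-score variance is the same as above.
True-score variance = [2.1²·0.92 + 2.4²·0.94] + 0.1008 = 9.4716 + 0.1008 = 9.5724.
Reliability = 9.5724 / 10.2708 = 0.932.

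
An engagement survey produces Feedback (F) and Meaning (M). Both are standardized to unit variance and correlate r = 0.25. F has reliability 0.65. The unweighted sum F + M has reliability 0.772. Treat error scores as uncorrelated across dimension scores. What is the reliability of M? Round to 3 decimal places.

Var(F+M) = 2 + 2·0.25 = 2.500.
True-score variance = ρ_F + ρ_M + 2·0.25, so 0.772 = (0.65 + ρ_M + 0.50) / 2.500.
ρ_M = 0.772·2.500 − 0.65 − 0.50 = 0.780.

0.780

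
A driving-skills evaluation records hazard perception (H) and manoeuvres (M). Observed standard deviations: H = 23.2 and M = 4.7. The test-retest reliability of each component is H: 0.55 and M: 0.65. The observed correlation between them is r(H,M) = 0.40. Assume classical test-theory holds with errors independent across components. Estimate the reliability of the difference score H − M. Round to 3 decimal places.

Var(H−M) = 23.2² + 4.7² − 2·23.2·4.7·0.40 = 560.33 − 87.232 = 473.098.
Because errors are independent across components, Cov(Tᵢ,Tⱼ) = Cov(Xᵢ,Xⱼ); the off-diagonal part of the true-score variance is the same as above.
True-score variance = [23.2²·0.55 + 4.7²·0.65] − 87.232 = 310.391 − 87.232 = 223.159.
Reliability = 223.159 / 473.098 = 0.472.

0.472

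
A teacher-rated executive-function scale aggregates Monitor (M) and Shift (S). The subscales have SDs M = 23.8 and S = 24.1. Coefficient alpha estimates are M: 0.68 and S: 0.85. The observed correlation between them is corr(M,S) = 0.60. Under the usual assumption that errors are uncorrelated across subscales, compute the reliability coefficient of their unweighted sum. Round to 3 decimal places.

Var(M+S) = 23.8² + 24.1² + 2·[23.8·24.1·0.60] = 1147.25 + 688.296 = 1835.55.
Under uncorrelated errors the observed covariances equal the true-score covariances, so only the own-variance terms attenuate.
True-score variance = [23.8²·0.68 + 24.1²·0.85] + 688.296 = 878.868 + 688.296 = 1567.16.
Reliability = 1567.16 / 1835.55 = 0.854.

0.854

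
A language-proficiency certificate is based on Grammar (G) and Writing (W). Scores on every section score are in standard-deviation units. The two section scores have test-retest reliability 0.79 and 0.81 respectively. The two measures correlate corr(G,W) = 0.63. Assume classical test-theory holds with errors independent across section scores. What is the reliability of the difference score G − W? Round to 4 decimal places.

0.4595

Var(G−W) = 1 + 1 − 2·0.63 = 2 − 1.26 = 0.74.
Under uncorrelated errors the observed covariances equal the true-score covariances, so only the own-variance terms attenuate.
True-score variance = [0.79 + 0.81] − 1.26 = 1.6 − 1.26 = 0.34.
Reliability = 0.34 / 0.74 = 0.4595.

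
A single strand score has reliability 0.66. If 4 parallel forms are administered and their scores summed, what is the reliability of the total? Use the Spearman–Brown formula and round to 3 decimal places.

0.886

ρ_k = kρ / (1 + (k−1)ρ) = 4·0.66 / (1 + 3·0.66) = 2.640 / 2.980 = 0.886.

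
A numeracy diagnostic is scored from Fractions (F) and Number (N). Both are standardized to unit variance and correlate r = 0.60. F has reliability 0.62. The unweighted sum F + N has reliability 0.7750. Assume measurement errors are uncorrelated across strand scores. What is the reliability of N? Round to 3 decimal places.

0.660

Var(F+N) = 2 + 2·0.60 = 3.200.
True-score variance = ρ_F + ρ_N + 2·0.60, so 0.7750 = (0.62 + ρ_N + 1.20) / 3.200.
ρ_N = 0.7750·3.200 − 0.62 − 1.20 = 0.660.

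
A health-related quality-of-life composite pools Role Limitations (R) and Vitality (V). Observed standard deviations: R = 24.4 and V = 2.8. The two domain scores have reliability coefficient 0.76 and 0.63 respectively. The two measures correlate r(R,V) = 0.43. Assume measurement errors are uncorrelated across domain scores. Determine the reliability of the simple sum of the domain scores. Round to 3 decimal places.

Var(R+V) = 24.4² + 2.8² + 2·[24.4·2.8·0.43] = 603.2 + 58.7552 = 661.955.
With uncorrelated errors the cross-covariances are all true-score covariance, so they carry over unchanged; only the diagonal terms shrink to ρᵢσᵢ².
True-score variance = [24.4²·0.76 + 2.8²·0.63] + 58.7552 = 457.413 + 58.7552 = 516.168.
Reliability = 516.168 / 661.955 = 0.780.

0.780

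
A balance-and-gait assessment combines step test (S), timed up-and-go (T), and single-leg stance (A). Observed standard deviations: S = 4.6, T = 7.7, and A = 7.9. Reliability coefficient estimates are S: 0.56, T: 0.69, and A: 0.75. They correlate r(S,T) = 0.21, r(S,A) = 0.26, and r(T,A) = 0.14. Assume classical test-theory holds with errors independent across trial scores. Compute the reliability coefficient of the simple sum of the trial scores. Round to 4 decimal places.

Var(S+T+A) = 4.6² + 7.7² + 7.9² + 2·[4.6·7.7·0.21 + 4.6·7.9·0.26 + 7.7·7.9·0.14] = 142.86 + 50.8056 = 193.666.
Because errors are independent across components, Cov(Tᵢ,Tⱼ) = Cov(Xᵢ,Xⱼ); the off-diagonal part of the true-score variance is the same as above.
True-score variance = [4.6²·0.56 + 7.7²·0.69 + 7.9²·0.75] + 50.8056 = 99.5672 + 50.8056 = 150.373.
Reliability = 150.373 / 193.666 = 0.7765.

0.7765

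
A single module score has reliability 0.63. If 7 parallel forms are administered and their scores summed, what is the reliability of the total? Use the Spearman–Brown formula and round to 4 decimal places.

ρ_k = kρ / (1 + (k−1)ρ) = 7·0.63 / (1 + 6·0.63) = 4.410 / 4.780 = 0.9226.

0.9226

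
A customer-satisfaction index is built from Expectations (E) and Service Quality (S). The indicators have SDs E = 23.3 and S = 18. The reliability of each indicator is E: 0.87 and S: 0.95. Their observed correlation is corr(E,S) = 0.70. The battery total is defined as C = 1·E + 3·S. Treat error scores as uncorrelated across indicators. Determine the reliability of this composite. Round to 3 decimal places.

Var(C) = 23.3² + 3²·18² + 2·[3·23.3·18·0.70] = 3458.89 + 1761.48 = 5220.37.
With uncorrelated errors the cross-covariances are all true-score covariance, so they carry over unchanged; only the diagonal terms shrink to ρᵢσᵢ².
True-score variance = [23.3²·0.87 + 3²·18²·0.95] + 1761.48 = 3242.51 + 1761.48 = 5003.99.
Reliability = 5003.99 / 5220.37 = 0.959.

0.959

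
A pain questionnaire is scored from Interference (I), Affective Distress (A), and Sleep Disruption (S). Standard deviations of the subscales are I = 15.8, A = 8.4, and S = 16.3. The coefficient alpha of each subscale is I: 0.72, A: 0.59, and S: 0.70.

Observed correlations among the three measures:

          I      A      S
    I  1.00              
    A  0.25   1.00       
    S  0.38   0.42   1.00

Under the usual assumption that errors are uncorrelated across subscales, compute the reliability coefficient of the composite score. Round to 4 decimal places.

Var(I+A+S) = 15.8² + 8.4² + 16.3² + 2·[15.8·8.4·0.25 + 15.8·16.3·0.38 + 8.4·16.3·0.42] = 585.89 + 377.103 = 962.993.
Under uncorrelated errors the observed covariances equal the true-score covariances, so only the own-variance terms attenuate.
True-score variance = [15.8²·0.72 + 8.4²·0.59 + 16.3²·0.70] + 377.103 = 407.354 + 377.103 = 784.457.
Reliability = 784.457 / 962.993 = 0.8146.

0.8146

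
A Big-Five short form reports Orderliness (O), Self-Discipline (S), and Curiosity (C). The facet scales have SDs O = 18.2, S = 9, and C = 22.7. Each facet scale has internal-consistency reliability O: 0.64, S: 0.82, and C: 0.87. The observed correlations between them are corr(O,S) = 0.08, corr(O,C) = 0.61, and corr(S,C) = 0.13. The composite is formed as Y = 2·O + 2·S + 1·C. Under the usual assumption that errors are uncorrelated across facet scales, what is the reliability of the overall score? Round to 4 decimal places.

Var(Y) = 2²·18.2² + 2²·9² + 22.7² + 2·[4·18.2·9·0.08 + 2·18.2·22.7·0.61 + 2·9·22.7·0.13] = 2164.25 + 1219.13 = 3383.38.
With uncorrelated errors the cross-covariances are all true-score covariance, so they carry over unchanged; only the diagonal terms shrink to ρᵢσᵢ².
True-score variance = [2²·18.2²·0.64 + 2²·9²·0.82 + 22.7²·0.87] + 1219.13 = 1561.96 + 1219.13 = 2781.09.
Reliability = 2781.09 / 3383.38 = 0.8220.

0.8220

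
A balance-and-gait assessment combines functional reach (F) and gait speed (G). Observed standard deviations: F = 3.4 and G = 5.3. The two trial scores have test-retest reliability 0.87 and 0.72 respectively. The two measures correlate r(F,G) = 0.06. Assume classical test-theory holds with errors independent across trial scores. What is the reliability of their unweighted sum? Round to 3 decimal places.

0.776

Var(F+G) = 3.4² + 5.3² + 2·[3.4·5.3·0.06] = 39.65 + 2.1624 = 41.8124.
Under uncorrelated errors the observed covariances equal the true-score covariances, so only the own-variance terms attenuate.
True-score variance = [3.4²·0.87 + 5.3²·0.72] + 2.1624 = 30.282 + 2.1624 = 32.4444.
Reliability = 32.4444 / 41.8124 = 0.776.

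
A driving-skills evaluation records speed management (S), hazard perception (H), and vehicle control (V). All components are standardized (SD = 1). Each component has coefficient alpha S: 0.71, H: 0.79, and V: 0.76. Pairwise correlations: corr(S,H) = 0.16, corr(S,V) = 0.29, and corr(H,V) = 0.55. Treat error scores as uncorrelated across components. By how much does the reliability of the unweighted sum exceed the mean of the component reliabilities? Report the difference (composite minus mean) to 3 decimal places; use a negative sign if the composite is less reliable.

0.099

Var(sum) = 3 + 2 = 5; true-score variance = 2.26 + 2 = 4.26; composite reliability = 0.8520.
Mean component reliability = 0.7533.
Difference = 0.8520 − 0.7533 = 0.099.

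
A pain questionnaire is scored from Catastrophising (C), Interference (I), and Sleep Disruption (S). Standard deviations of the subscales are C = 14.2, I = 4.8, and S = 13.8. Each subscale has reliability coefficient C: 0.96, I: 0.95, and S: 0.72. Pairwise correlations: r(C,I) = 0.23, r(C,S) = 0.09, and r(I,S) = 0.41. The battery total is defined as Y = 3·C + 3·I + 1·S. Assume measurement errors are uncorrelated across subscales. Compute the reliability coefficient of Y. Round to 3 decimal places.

0.951

Var(Y) = 3²·14.2² + 3²·4.8² + 13.8² + 2·[9·14.2·4.8·0.23 + 3·14.2·13.8·0.09 + 3·4.8·13.8·0.41] = 2212.56 + 550.951 = 2763.51.
Because errors are independent across components, Cov(Tᵢ,Tⱼ) = Cov(Xᵢ,Xⱼ); the off-diagonal part of the true-score variance is the same as above.
True-score variance = [3²·14.2²·0.96 + 3²·4.8²·0.95 + 13.8²·0.72] + 550.951 = 2076.28 + 550.951 = 2627.23.
Reliability = 2627.23 / 2763.51 = 0.951.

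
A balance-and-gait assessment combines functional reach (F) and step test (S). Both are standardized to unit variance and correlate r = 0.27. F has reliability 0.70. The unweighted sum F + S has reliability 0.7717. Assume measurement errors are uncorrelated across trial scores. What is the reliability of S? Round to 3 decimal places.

Var(F+S) = 2 + 2·0.27 = 2.540.
True-score variance = ρ_F + ρ_S + 2·0.27, so 0.7717 = (0.70 + ρ_S + 0.54) / 2.540.
ρ_S = 0.7717·2.540 − 0.70 − 0.54 = 0.720.

0.720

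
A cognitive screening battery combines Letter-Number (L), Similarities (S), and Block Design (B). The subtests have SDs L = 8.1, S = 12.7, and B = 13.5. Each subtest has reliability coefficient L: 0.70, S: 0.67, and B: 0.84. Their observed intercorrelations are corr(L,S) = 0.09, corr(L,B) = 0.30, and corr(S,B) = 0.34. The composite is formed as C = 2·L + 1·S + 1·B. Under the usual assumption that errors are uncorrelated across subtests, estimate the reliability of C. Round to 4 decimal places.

Var(C) = 2²·8.1² + 12.7² + 13.5² + 2·[2·8.1·12.7·0.09 + 2·8.1·13.5·0.30 + 12.7·13.5·0.34] = 605.98 + 284.839 = 890.819.
With uncorrelated errors the cross-covariances are all true-score covariance, so they carry over unchanged; only the diagonal terms shrink to ρᵢσᵢ².
True-score variance = [2²·8.1²·0.70 + 12.7²·0.67 + 13.5²·0.84] + 284.839 = 444.862 + 284.839 = 729.702.
Reliability = 729.702 / 890.819 = 0.8191.

0.8191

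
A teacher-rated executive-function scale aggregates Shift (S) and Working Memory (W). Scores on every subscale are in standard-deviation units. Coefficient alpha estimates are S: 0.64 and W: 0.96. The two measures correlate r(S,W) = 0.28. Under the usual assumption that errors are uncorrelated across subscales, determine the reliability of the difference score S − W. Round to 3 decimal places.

Var(S−W) = 1 + 1 − 2·0.28 = 2 − 0.56 = 1.44.
Because errors are independent across components, Cov(Tᵢ,Tⱼ) = Cov(Xᵢ,Xⱼ); the off-diagonal part of the true-score variance is the same as above.
True-score variance = [0.64 + 0.96] − 0.56 = 1.6 − 0.56 = 1.04.
Reliability = 1.04 / 1.44 = 0.722.

0.722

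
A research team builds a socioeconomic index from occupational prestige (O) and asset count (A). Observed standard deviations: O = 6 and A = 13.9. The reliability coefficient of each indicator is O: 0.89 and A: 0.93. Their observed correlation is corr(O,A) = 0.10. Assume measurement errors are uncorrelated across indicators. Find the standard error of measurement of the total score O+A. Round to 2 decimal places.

Var(total) = 229.21 + 16.68 = 245.89.
True-score variance = 211.725 + 16.68 = 228.405, so reliability = 0.9289.
Error variance = 245.89 − 228.405 = 17.4847; SEM = √17.4847 = 4.18.

4.18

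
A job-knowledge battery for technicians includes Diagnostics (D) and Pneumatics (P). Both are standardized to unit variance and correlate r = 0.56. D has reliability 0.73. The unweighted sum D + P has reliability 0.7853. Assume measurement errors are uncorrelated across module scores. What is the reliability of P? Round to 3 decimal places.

Var(D+P) = 2 + 2·0.56 = 3.120.
True-score variance = ρ_D + ρ_P + 2·0.56, so 0.7853 = (0.73 + ρ_P + 1.12) / 3.120.
ρ_P = 0.7853·3.120 − 0.73 − 1.12 = 0.600.

0.600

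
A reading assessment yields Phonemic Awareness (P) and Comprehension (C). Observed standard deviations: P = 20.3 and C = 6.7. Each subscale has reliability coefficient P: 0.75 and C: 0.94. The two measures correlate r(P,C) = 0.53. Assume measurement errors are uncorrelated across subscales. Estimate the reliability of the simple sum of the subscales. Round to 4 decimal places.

0.8241

Var(P+C) = 20.3² + 6.7² + 2·[20.3·6.7·0.53] = 456.98 + 144.171 = 601.151.
Because errors are independent across components, Cov(Tᵢ,Tⱼ) = Cov(Xᵢ,Xⱼ); the off-diagonal part of the true-score variance is the same as above.
True-score variance = [20.3²·0.75 + 6.7²·0.94] + 144.171 = 351.264 + 144.171 = 495.435.
Reliability = 495.435 / 601.151 = 0.8241.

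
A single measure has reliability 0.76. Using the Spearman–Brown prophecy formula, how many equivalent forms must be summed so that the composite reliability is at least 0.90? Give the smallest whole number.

k ≥ ρ*(1−ρ₁)/(ρ₁(1−ρ*)) = 0.90·0.24 / (0.76·0.10) = 2.842.
Smallest integer k = 3.

3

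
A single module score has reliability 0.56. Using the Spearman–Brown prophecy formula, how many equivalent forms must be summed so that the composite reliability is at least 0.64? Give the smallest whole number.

k ≥ ρ*(1−ρ₁)/(ρ₁(1−ρ*)) = 0.64·0.44 / (0.56·0.36) = 1.397.
Smallest integer k = 2.

2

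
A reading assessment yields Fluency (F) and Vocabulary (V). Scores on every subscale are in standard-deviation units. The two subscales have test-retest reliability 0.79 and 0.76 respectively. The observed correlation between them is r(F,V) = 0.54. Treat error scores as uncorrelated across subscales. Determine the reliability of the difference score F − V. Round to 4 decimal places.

Var(F−V) = 1 + 1 − 2·0.54 = 2 − 1.08 = 0.92.
Because errors are independent across components, Cov(Tᵢ,Tⱼ) = Cov(Xᵢ,Xⱼ); the off-diagonal part of the true-score variance is the same as above.
True-score variance = [0.79 + 0.76] − 1.08 = 1.55 − 1.08 = 0.47.
Reliability = 0.47 / 0.92 = 0.5109.

0.5109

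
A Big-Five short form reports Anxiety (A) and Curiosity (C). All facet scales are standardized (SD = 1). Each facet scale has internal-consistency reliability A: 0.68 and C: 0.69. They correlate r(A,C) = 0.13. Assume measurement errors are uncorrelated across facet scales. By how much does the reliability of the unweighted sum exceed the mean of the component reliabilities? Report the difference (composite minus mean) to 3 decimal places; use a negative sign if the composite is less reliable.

Var(sum) = 2 + 0.26 = 2.26; true-score variance = 1.37 + 0.26 = 1.63; composite reliability = 0.7212.
Mean component reliability = 0.6850.
Difference = 0.7212 − 0.6850 = 0.036.

0.036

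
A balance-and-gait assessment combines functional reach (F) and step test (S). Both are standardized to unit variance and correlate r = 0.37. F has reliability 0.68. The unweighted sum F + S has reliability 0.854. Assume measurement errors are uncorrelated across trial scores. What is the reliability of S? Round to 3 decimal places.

0.920

Var(F+S) = 2 + 2·0.37 = 2.740.
True-score variance = ρ_F + ρ_S + 2·0.37, so 0.854 = (0.68 + ρ_S + 0.74) / 2.740.
ρ_S = 0.854·2.740 − 0.68 − 0.74 = 0.920.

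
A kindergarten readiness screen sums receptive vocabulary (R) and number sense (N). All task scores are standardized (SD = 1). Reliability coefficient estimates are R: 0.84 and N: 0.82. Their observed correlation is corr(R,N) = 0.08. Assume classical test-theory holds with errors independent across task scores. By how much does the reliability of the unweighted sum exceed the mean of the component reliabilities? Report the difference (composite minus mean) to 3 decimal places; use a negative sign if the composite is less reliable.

0.013

Var(sum) = 2 + 0.16 = 2.16; true-score variance = 1.66 + 0.16 = 1.82; composite reliability = 0.8426.
Mean component reliability = 0.8300.
Difference = 0.8426 − 0.8300 = 0.013.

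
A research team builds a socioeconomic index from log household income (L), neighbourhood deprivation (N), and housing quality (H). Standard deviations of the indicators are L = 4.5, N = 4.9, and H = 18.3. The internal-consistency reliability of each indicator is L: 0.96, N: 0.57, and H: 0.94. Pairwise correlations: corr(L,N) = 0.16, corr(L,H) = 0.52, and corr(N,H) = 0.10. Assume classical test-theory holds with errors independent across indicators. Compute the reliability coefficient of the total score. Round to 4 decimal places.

Var(L+N+H) = 4.5² + 4.9² + 18.3² + 2·[4.5·4.9·0.16 + 4.5·18.3·0.52 + 4.9·18.3·0.10] = 379.15 + 110.634 = 489.784.
Under uncorrelated errors the observed covariances equal the true-score covariances, so only the own-variance terms attenuate.
True-score variance = [4.5²·0.96 + 4.9²·0.57 + 18.3²·0.94] + 110.634 = 347.922 + 110.634 = 458.556.
Reliability = 458.556 / 489.784 = 0.9362.

0.9362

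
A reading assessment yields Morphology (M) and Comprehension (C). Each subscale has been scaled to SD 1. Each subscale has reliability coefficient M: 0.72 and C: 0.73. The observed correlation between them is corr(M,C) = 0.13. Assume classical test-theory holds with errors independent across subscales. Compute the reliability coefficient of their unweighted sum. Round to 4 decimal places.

0.7566

Var(M+C) = 2 + 2·[0.13] = 2 + 0.26 = 2.26.
Under uncorrelated errors the observed covariances equal the true-score covariances, so only the own-variance terms attenuate.
True-score variance = [0.72 + 0.73] + 0.26 = 1.45 + 0.26 = 1.71.
Reliability = 1.71 / 2.26 = 0.7566.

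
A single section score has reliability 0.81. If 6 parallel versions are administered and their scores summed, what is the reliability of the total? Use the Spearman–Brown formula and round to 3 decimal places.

0.962

ρ_k = kρ / (1 + (k−1)ρ) = 6·0.81 / (1 + 5·0.81) = 4.860 / 5.050 = 0.962.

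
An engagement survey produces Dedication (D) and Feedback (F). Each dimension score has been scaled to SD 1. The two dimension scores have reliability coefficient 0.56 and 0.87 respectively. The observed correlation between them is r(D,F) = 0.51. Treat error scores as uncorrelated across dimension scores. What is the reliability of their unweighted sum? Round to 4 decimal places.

0.8113

Var(D+F) = 2 + 2·[0.51] = 2 + 1.02 = 3.02.
Under uncorrelated errors the observed covariances equal the true-score covariances, so only the own-variance terms attenuate.
True-score variance = [0.56 + 0.87] + 1.02 = 1.43 + 1.02 = 2.45.
Reliability = 2.45 / 3.02 = 0.8113.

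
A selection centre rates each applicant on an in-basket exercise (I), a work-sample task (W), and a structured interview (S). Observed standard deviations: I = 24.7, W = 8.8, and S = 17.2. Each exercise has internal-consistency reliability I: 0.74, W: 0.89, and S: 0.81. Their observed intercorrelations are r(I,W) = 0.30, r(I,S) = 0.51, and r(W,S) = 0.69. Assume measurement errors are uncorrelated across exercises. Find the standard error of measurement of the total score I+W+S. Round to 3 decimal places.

14.945

Var(total) = 983.37 + 772.63 = 1756.
True-score variance = 760.019 + 772.63 = 1532.65, so reliability = 0.8728.
Error variance = 1756 − 1532.65 = 223.351; SEM = √223.351 = 14.945.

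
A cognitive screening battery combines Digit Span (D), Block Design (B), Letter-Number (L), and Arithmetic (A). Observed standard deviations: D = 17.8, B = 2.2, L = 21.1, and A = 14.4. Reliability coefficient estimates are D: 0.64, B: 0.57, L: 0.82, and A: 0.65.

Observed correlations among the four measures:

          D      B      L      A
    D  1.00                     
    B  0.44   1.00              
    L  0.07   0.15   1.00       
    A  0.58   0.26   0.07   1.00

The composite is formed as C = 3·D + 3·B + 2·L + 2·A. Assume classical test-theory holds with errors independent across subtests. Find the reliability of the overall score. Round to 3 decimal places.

0.800

Var(C) = 3²·17.8² + 3²·2.2² + 2²·21.1² + 2²·14.4² + 2·[9·17.8·2.2·0.44 + 6·17.8·21.1·0.07 + 6·17.8·14.4·0.58 + 6·2.2·21.1·0.15 + 6·2.2·14.4·0.26 + 4·21.1·14.4·0.07] = 5505.4 + 2762.17 = 8267.57.
Because errors are independent across components, Cov(Tᵢ,Tⱼ) = Cov(Xᵢ,Xⱼ); the off-diagonal part of the true-score variance is the same as above.
True-score variance = [3²·17.8²·0.64 + 3²·2.2²·0.57 + 2²·21.1²·0.82 + 2²·14.4²·0.65] + 2762.17 = 3849.25 + 2762.17 = 6611.42.
Reliability = 6611.42 / 8267.57 = 0.800.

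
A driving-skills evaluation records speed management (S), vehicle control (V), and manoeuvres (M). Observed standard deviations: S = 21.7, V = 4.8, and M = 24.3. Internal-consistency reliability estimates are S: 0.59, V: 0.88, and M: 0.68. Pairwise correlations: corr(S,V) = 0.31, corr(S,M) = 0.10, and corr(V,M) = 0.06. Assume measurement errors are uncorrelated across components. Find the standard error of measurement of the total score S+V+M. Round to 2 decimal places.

Var(total) = 1084.42 + 184.038 = 1268.46.
True-score variance = 699.634 + 184.038 = 883.672, so reliability = 0.6967.
Error variance = 1268.46 − 883.672 = 384.787; SEM = √384.787 = 19.62.

19.62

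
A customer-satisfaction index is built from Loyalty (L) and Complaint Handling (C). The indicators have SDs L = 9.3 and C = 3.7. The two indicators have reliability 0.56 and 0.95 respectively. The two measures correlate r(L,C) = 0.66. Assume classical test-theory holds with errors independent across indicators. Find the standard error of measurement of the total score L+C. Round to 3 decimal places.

6.224

Var(total) = 100.18 + 45.4212 = 145.601.
True-score variance = 61.4399 + 45.4212 = 106.861, so reliability = 0.7339.
Error variance = 145.601 − 106.861 = 38.7401; SEM = √38.7401 = 6.224.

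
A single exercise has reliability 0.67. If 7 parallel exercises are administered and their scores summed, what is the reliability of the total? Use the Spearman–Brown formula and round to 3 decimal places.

0.934

ρ_k = kρ / (1 + (k−1)ρ) = 7·0.67 / (1 + 6·0.67) = 4.690 / 5.020 = 0.934.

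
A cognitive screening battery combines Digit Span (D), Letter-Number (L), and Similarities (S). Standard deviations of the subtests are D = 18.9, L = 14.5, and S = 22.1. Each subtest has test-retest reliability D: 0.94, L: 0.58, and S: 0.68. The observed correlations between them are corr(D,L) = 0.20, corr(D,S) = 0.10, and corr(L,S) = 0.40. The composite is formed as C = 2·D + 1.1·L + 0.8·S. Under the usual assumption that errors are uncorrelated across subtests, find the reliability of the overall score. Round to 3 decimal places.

Var(C) = 2²·18.9² + 1.1²·14.5² + 0.8²·22.1² + 2·[2.2·18.9·14.5·0.20 + 1.6·18.9·22.1·0.10 + 0.88·14.5·22.1·0.40] = 1995.82 + 600.422 = 2596.25.
Under uncorrelated errors the observed covariances equal the true-score covariances, so only the own-variance terms attenuate.
True-score variance = [2²·18.9²·0.94 + 1.1²·14.5²·0.58 + 0.8²·22.1²·0.68] + 600.422 = 1703.22 + 600.422 = 2303.64.
Reliability = 2303.64 / 2596.25 = 0.887.

0.887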